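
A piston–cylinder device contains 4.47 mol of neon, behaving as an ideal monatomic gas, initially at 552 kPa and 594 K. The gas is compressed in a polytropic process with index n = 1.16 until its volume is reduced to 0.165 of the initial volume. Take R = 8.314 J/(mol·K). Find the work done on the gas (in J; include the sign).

46100 J

V₁ = nRT₁/P₁ = 4.47×8.314×594/552 = 40.0 L.
Polytropic n=1.16: T₂ = T₁(V₁/V₂)^(n−1) = 594×(6.06)^0.16 = 792 K; P₂ = P₁(V₁/V₂)^n = 4460 kPa.
W = (P₁V₁−P₂V₂)/(n−1) = (552×40.0−4460×6.60)/0.16 = -46100 J.
Work done on the gas = −W_by = 46100 J.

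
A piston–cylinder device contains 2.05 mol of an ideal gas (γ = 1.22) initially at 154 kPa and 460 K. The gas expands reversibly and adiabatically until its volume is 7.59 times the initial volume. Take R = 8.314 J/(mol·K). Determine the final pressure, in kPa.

13.0 kPa

V₁ = nRT₁/P₁ = 2.05×8.314×460/154 = 50.9 L.
Adiabatic: TV^(γ−1) = const ⇒ T₂ = 460×(0.132)^0.220 = 295 K; PV^γ = const ⇒ P₂ = 13.0 kPa.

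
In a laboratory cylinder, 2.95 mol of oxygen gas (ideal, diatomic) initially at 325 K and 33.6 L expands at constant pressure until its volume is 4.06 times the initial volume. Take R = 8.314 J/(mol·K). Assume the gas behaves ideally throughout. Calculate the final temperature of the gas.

1320 K

P₁ = nRT₁/V₁ = 2.95×8.314×325/33.6 = 237 kPa.
Isobaric: P stays 237 kPa; V/T = const ⇒ T₂ = 1320 K, V₂ = 136 L.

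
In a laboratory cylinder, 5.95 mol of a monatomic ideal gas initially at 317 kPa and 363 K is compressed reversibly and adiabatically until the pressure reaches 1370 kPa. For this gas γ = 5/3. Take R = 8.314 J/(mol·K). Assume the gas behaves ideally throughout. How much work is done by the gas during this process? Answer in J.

-21400 J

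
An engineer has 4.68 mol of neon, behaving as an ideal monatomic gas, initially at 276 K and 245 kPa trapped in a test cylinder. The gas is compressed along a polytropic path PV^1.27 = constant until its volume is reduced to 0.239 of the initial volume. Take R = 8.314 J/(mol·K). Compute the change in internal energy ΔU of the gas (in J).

7600 J

V₁ = nRT₁/P₁ = 4.68×8.314×276/245 = 43.8 L.
Polytropic n=1.27: T₂ = T₁(V₁/V₂)^(n−1) = 276×(4.18)^0.27 = 406 K; P₂ = P₁(V₁/V₂)^n = 1510 kPa.
For an ideal gas ΔU = nCvΔT with Cv = (3/2)R = 12.5 J/(mol·K).
ΔU = 4.68×12.5×(406−276) = 7600 J.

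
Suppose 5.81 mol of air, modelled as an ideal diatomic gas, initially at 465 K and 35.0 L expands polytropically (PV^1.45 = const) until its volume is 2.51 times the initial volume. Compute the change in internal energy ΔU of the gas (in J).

-19000 J

P₁ = nRT₁/V₁ = 5.81×8.314×465/35.0 = 642 kPa.
Polytropic n=1.45: T₂ = T₁(V₁/V₂)^(n−1) = 465×(0.398)^0.45 = 307 K; P₂ = P₁(V₁/V₂)^n = 169 kPa.
For an ideal gas ΔU = nCvΔT with Cv = (5/2)R = 20.8 J/(mol·K).
ΔU = 5.81×20.8×(307−465) = -19000 J.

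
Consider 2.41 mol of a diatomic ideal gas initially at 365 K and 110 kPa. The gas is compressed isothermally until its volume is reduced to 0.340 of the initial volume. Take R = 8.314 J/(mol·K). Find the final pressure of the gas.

V₁ = nRT₁/P₁ = 2.41×8.314×365/110 = 66.5 L.
Isothermal: T stays 365 K; PV = const ⇒ V₂ = 22.6 L, P₂ = 324 kPa.

324 kPa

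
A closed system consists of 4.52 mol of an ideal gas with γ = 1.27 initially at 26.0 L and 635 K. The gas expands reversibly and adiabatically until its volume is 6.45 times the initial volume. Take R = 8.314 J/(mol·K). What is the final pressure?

P₁ = nRT₁/V₁ = 4.52×8.314×635/26.0 = 918 kPa.
Adiabatic: TV^(γ−1) = const ⇒ T₂ = 635×(0.155)^0.270 = 384 K; PV^γ = const ⇒ P₂ = 86.0 kPa.

86.0 kPa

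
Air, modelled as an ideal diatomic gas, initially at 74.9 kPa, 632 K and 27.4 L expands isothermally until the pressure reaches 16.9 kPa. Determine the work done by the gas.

n = P₁V₁/(RT₁) = 74.9×27.4/(8.314×632) = 0.391 mol.
Isothermal: T stays 632 K; PV = const ⇒ V₂ = 121 L, P₂ = 16.9 kPa.
W = nRT ln(V₂/V₁) = 0.391×8.314×632×ln(4.43) = 3060 J.

3060 J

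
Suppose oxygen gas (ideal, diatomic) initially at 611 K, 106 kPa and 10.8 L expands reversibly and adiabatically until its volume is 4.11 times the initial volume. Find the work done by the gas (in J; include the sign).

n = P₁V₁/(RT₁) = 106×10.8/(8.314×611) = 0.225 mol.
Adiabatic: TV^(γ−1) = const ⇒ T₂ = 611×(0.243)^0.400 = 347 K; PV^γ = const ⇒ P₂ = 14.7 kPa.
ΔU = nCvΔT = 0.225×20.8×(347−611) = -1240 J.
Q = 0 for an adiabatic process, so W = −ΔU = 1240 J.

1240 J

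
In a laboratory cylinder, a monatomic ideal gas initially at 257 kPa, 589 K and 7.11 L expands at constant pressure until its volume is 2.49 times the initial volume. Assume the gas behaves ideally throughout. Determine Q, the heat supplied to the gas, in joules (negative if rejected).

6810 J

n = P₁V₁/(RT₁) = 257×7.11/(8.314×589) = 0.373 mol.
Isobaric: P stays 257 kPa; V/T = const ⇒ T₂ = 1470 K, V₂ = 17.7 L.
W = PΔV = 257×(17.7−7.11) kPa·L = 2720 J.
ΔU = nCvΔT = 0.373×12.5×(1470−589) = 4080 J.
Q = ΔU + W = nCpΔT = 6810 J.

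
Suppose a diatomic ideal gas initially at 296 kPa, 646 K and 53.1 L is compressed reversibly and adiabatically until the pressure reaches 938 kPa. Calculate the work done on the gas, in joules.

15300 J

n = P₁V₁/(RT₁) = 296×53.1/(8.314×646) = 2.93 mol.
Adiabatic: T₂/T₁ = (P₂/P₁)^((γ−1)/γ) ⇒ T₂ = 646×(3.17)^0.286 = 898 K; V₂ = 23.3 L.
ΔU = nCvΔT = 2.93×20.8×(898−646) = 15300 J.
Q = 0 for an adiabatic process, so W = −ΔU = -15300 J.
Work done on the gas = −W_by = 15300 J.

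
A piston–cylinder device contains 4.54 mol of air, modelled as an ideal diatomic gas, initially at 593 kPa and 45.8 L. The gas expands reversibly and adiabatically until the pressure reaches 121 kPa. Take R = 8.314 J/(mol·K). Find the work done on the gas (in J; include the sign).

-24800 J

T₁ = P₁V₁/(nR) = 593×45.8/(4.54×8.314) = 720 K.
Adiabatic: T₂/T₁ = (P₂/P₁)^((γ−1)/γ) ⇒ T₂ = 720×(0.204)^0.286 = 457 K; V₂ = 143 L.
ΔU = nCvΔT = 4.54×20.8×(457−720) = -24800 J.
Q = 0 for an adiabatic process, so W = −ΔU = 24800 J.
Work done on the gas = −W_by = -24800 J.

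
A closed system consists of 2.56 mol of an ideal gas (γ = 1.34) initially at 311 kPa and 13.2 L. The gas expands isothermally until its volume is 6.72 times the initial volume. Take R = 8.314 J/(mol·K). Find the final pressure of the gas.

T₁ = P₁V₁/(nR) = 311×13.2/(2.56×8.314) = 193 K.
Isothermal: T stays 193 K; PV = const ⇒ V₂ = 88.7 L, P₂ = 46.3 kPa.

46.3 kPa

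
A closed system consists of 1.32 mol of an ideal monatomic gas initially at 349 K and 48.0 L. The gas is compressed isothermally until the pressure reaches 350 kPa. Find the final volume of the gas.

P₁ = nRT₁/V₁ = 1.32×8.314×349/48.0 = 79.8 kPa.
Isothermal: T stays 349 K; PV = const ⇒ V₂ = 10.9 L, P₂ = 350 kPa.

10.9 L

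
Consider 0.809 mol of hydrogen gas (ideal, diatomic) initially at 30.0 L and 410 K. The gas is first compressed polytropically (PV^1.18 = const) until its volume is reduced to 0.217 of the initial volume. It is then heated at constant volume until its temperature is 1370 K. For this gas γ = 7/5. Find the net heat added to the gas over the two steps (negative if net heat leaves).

11300 J

P₁ = nRT₁/V₁ = 0.809×8.314×410/30.0 = 91.9 kPa.
Step 1 — Polytropic n=1.18: T₂ = T₁(V₁/V₂)^(n−1) = 410×(4.61)^0.18 = 540 K; P₂ = P₁(V₁/V₂)^n = 558 kPa.
W = (P₁V₁−P₂V₂)/(n−1) = (91.9×30.0−558×6.51)/0.18 = -4850 J.
ΔU = nCvΔT = 0.809×20.8×(540−410) = 2180 J.
Q = ΔU + W = -2670 J.
State after step 1: P = 558 kPa, V = 6.51 L, T = 540 K.
Step 2 — Isochoric: V stays 6.51 L; P/T = const ⇒ T₂ = 1370 K, P₂ = 1420 kPa.
W = 0 (no volume change).
ΔU = nCvΔT = 0.809×20.8×(1370−540) = 14000 J.
Q = ΔU = 14000 J.
Net over both steps: W = -4850 J, Q = 11300 J, ΔU = 16100 J.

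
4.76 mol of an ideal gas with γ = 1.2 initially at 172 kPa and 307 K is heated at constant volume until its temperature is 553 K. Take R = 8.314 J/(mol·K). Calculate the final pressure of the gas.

310 kPa

V₁ = nRT₁/P₁ = 4.76×8.314×307/172 = 70.6 L.
Isochoric: V stays 70.6 L; P/T = const ⇒ T₂ = 553 K, P₂ = 310 kPa.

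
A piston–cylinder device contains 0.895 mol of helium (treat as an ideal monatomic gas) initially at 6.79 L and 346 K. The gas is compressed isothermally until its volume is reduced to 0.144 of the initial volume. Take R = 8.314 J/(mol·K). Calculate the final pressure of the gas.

P₁ = nRT₁/V₁ = 0.895×8.314×346/6.79 = 379 kPa.
Isothermal: T stays 346 K; PV = const ⇒ V₂ = 0.978 L, P₂ = 2630 kPa.

2630 kPa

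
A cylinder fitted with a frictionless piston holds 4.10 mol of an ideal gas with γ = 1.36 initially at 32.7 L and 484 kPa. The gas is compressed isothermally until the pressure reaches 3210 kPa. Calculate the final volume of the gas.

4.93 L

T₁ = P₁V₁/(nR) = 484×32.7/(4.10×8.314) = 464 K.
Isothermal: T stays 464 K; PV = const ⇒ V₂ = 4.93 L, P₂ = 3210 kPa.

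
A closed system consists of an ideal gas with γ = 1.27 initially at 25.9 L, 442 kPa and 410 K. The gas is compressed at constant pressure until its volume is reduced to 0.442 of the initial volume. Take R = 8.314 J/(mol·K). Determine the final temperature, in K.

181 K

Isobaric: P stays 442 kPa; V/T = const ⇒ T₂ = 181 K, V₂ = 11.4 L.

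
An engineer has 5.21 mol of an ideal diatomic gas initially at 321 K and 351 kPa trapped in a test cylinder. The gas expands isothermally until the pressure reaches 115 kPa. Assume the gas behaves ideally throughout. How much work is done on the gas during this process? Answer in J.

V₁ = nRT₁/P₁ = 5.21×8.314×321/351 = 39.6 L.
Isothermal: T stays 321 K; PV = const ⇒ V₂ = 121 L, P₂ = 115 kPa.
W = nRT ln(V₂/V₁) = 5.21×8.314×321×ln(3.05) = 15500 J.
Work done on the gas = −W_by = -15500 J.

-15500 J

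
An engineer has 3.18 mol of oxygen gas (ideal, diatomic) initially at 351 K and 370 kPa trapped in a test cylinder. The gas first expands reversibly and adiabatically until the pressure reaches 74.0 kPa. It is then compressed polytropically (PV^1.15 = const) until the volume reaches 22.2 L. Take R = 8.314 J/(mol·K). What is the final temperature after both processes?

268 K

V₁ = nRT₁/P₁ = 3.18×8.314×351/370 = 25.1 L.
Step 1 — Adiabatic: T₂/T₁ = (P₂/P₁)^((γ−1)/γ) ⇒ T₂ = 351×(0.200)^0.286 = 222 K; V₂ = 79.2 L.
ΔU = nCvΔT = 3.18×20.8×(222−351) = -8550 J.
Q = 0 for an adiabatic process, so W = −ΔU = 8550 J.
State after step 1: P = 74.0 kPa, V = 79.2 L, T = 222 K.
Step 2 — Polytropic n=1.15: T₂ = T₁(V₁/V₂)^(n−1) = 222×(3.57)^0.15 = 268 K; P₂ = P₁(V₁/V₂)^n = 319 kPa.
W = (P₁V₁−P₂V₂)/(n−1) = (74.0×79.2−319×22.2)/0.15 = -8210 J.
ΔU = nCvΔT = 3.18×20.8×(268−222) = 3080 J.
Q = ΔU + W = -5130 J.
Net over both steps: W = 343 J, Q = -5130 J, ΔU = -5470 J.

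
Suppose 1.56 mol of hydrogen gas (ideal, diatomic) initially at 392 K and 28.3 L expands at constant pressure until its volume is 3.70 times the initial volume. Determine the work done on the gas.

-13700 J

P₁ = nRT₁/V₁ = 1.56×8.314×392/28.3 = 180 kPa.
Isobaric: P stays 180 kPa; V/T = const ⇒ T₂ = 1450 K, V₂ = 105 L.
W = PΔV = 180×(105−28.3) kPa·L = 13700 J.
Work done on the gas = −W_by = -13700 J.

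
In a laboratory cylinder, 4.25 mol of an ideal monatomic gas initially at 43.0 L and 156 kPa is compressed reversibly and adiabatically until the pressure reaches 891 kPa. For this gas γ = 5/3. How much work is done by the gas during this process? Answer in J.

-10100 J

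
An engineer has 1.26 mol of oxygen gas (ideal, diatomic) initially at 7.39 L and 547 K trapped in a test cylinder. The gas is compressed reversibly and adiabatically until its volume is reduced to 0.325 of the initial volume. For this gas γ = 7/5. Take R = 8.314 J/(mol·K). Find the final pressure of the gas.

3740 kPa

P₁ = nRT₁/V₁ = 1.26×8.314×547/7.39 = 775 kPa.
Adiabatic: TV^(γ−1) = const ⇒ T₂ = 547×(3.08)^0.400 = 857 K; PV^γ = const ⇒ P₂ = 3740 kPa.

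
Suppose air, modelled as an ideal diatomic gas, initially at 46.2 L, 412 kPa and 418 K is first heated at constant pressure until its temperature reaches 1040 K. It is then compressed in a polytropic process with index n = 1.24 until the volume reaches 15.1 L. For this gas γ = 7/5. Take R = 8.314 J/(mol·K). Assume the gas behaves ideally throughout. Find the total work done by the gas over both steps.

-95500 J

n = P₁V₁/(RT₁) = 412×46.2/(8.314×418) = 5.48 mol.
Step 1 — Isobaric: P stays 412 kPa; V/T = const ⇒ T₂ = 1040 K, V₂ = 115 L.
W = PΔV = 412×(115−46.2) kPa·L = 28300 J.
ΔU = nCvΔT = 5.48×20.8×(1040−418) = 70800 J.
Q = ΔU + W = nCpΔT = 99100 J.
State after step 1: P = 412 kPa, V = 115 L, T = 1040 K.
Step 2 — Polytropic n=1.24: T₂ = T₁(V₁/V₂)^(n−1) = 1040×(7.61)^0.24 = 1690 K; P₂ = P₁(V₁/V₂)^n = 5100 kPa.
W = (P₁V₁−P₂V₂)/(n−1) = (412×115−5100×15.1)/0.24 = -124000 J.
ΔU = nCvΔT = 5.48×20.8×(1690−1040) = 74300 J.
Q = ΔU + W = -49500 J.
Net over both steps: W = -95500 J, Q = 49600 J, ΔU = 145000 J.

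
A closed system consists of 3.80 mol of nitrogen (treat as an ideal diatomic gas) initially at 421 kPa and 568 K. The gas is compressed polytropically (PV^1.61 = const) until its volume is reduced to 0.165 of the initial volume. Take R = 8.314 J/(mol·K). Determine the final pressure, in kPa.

V₁ = nRT₁/P₁ = 3.80×8.314×568/421 = 42.6 L.
Polytropic n=1.61: T₂ = T₁(V₁/V₂)^(n−1) = 568×(6.06)^0.61 = 1700 K; P₂ = P₁(V₁/V₂)^n = 7660 kPa.

7660 kPa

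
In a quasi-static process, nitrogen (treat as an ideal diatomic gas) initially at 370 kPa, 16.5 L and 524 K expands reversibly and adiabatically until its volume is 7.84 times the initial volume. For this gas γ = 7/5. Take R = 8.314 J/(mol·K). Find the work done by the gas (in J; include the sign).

n = P₁V₁/(RT₁) = 370×16.5/(8.314×524) = 1.40 mol.
Adiabatic: TV^(γ−1) = const ⇒ T₂ = 524×(0.128)^0.400 = 230 K; PV^γ = const ⇒ P₂ = 20.7 kPa.
ΔU = nCvΔT = 1.40×20.8×(230−524) = -8570 J.
Q = 0 for an adiabatic process, so W = −ΔU = 8570 J.

8570 J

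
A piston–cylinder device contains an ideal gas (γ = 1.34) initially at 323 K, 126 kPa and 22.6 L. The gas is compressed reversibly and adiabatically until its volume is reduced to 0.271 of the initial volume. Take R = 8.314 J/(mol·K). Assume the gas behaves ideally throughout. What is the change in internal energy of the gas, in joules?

n = P₁V₁/(RT₁) = 126×22.6/(8.314×323) = 1.06 mol.
Adiabatic: TV^(γ−1) = const ⇒ T₂ = 323×(3.69)^0.340 = 503 K; PV^γ = const ⇒ P₂ = 725 kPa.
For an ideal gas ΔU = nCvΔT with Cv = R/(γ−1) = 24.5 J/(mol·K).
ΔU = 1.06×24.5×(503−323) = 4680 J.

4680 J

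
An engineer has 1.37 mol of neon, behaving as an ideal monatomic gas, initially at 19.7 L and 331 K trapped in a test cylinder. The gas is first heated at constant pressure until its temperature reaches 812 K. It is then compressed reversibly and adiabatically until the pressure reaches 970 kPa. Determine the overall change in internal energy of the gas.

P₁ = nRT₁/V₁ = 1.37×8.314×331/19.7 = 191 kPa.
Step 1 — Isobaric: P stays 191 kPa; V/T = const ⇒ T₂ = 812 K, V₂ = 48.3 L.
W = PΔV = 191×(48.3−19.7) kPa·L = 5480 J.
ΔU = nCvΔT = 1.37×12.5×(812−331) = 8220 J.
Q = ΔU + W = nCpΔT = 13700 J.
State after step 1: P = 191 kPa, V = 48.3 L, T = 812 K.
Step 2 — Adiabatic: T₂/T₁ = (P₂/P₁)^((γ−1)/γ) ⇒ T₂ = 812×(5.07)^0.400 = 1550 K; V₂ = 18.3 L.
ΔU = nCvΔT = 1.37×12.5×(1550−812) = 12700 J.
Q = 0 for an adiabatic process, so W = −ΔU = -12700 J.
Net over both steps: W = -7200 J, Q = 13700 J, ΔU = 20900 J.

20900 J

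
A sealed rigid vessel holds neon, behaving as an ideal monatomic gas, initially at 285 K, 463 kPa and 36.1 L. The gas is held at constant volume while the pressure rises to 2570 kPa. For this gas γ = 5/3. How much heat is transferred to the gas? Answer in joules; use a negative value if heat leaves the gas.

114000 J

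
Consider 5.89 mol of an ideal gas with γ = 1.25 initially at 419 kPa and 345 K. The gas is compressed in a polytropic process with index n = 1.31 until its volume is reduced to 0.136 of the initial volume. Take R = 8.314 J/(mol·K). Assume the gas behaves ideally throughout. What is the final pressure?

V₁ = nRT₁/P₁ = 5.89×8.314×345/419 = 40.3 L.
Polytropic n=1.31: T₂ = T₁(V₁/V₂)^(n−1) = 345×(7.35)^0.31 = 640 K; P₂ = P₁(V₁/V₂)^n = 5720 kPa.

5720 kPa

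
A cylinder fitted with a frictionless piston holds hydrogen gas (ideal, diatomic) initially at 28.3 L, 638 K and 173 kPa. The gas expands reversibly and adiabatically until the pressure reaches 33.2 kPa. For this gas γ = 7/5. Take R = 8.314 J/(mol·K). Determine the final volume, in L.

92.0 L

Adiabatic: T₂/T₁ = (P₂/P₁)^((γ−1)/γ) ⇒ T₂ = 638×(0.192)^0.286 = 398 K; V₂ = 92.0 L.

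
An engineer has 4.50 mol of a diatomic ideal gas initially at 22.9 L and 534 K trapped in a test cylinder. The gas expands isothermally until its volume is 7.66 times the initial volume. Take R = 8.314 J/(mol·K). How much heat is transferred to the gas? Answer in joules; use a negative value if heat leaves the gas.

40700 J

P₁ = nRT₁/V₁ = 4.50×8.314×534/22.9 = 872 kPa.
Isothermal: T stays 534 K; PV = const ⇒ V₂ = 175 L, P₂ = 114 kPa.
ΔU = 0 (ideal gas, T constant).
W = nRT ln(V₂/V₁) = 4.50×8.314×534×ln(7.66) = 40700 J.
Q = ΔU + W = 40700 J.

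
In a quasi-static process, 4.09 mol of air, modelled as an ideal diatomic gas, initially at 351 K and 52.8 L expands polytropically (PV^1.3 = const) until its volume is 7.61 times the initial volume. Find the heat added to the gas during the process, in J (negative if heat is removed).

P₁ = nRT₁/V₁ = 4.09×8.314×351/52.8 = 226 kPa.
Polytropic n=1.3: T₂ = T₁(V₁/V₂)^(n−1) = 351×(0.131)^0.30 = 191 K; P₂ = P₁(V₁/V₂)^n = 16.2 kPa.
W = (P₁V₁−P₂V₂)/(n−1) = (226×52.8−16.2×402)/0.30 = 18100 J.
ΔU = nCvΔT = 4.09×20.8×(191−351) = -13600 J.
Q = ΔU + W = 4540 J.

4540 J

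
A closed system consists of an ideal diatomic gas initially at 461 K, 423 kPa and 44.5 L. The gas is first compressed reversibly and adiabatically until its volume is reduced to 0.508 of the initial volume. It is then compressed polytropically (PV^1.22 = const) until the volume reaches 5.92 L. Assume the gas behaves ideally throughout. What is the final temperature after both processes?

812 K

n = P₁V₁/(RT₁) = 423×44.5/(8.314×461) = 4.91 mol.
Step 1 — Adiabatic: TV^(γ−1) = const ⇒ T₂ = 461×(1.97)^0.400 = 604 K; PV^γ = const ⇒ P₂ = 1090 kPa.
ΔU = nCvΔT = 4.91×20.8×(604−461) = 14600 J.
Q = 0 for an adiabatic process, so W = −ΔU = -14600 J.
State after step 1: P = 1090 kPa, V = 22.6 L, T = 604 K.
Step 2 — Polytropic n=1.22: T₂ = T₁(V₁/V₂)^(n−1) = 604×(3.82)^0.22 = 812 K; P₂ = P₁(V₁/V₂)^n = 5600 kPa.
W = (P₁V₁−P₂V₂)/(n−1) = (1090×22.6−5600×5.92)/0.22 = -38500 J.
ΔU = nCvΔT = 4.91×20.8×(812−604) = 21200 J.
Q = ΔU + W = -17300 J.
Net over both steps: W = -53100 J, Q = -17300 J, ΔU = 35800 J.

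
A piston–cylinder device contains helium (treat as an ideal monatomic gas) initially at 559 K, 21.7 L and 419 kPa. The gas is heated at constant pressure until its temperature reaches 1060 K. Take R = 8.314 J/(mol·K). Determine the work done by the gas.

n = P₁V₁/(RT₁) = 419×21.7/(8.314×559) = 1.96 mol.
Isobaric: P stays 419 kPa; V/T = const ⇒ T₂ = 1060 K, V₂ = 41.1 L.
W = PΔV = 419×(41.1−21.7) kPa·L = 8150 J.

8150 J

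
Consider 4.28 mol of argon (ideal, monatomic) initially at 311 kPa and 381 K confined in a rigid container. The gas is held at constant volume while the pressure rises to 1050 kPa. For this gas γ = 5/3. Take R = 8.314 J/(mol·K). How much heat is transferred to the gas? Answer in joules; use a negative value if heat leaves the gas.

V₁ = nRT₁/P₁ = 4.28×8.314×381/311 = 43.6 L.
Isochoric: V stays 43.6 L; P/T = const ⇒ T₂ = 1290 K, P₂ = 1050 kPa.
W = 0 (no volume change).
ΔU = nCvΔT = 4.28×12.5×(1290−381) = 48300 J.
Q = ΔU = 48300 J.

48300 J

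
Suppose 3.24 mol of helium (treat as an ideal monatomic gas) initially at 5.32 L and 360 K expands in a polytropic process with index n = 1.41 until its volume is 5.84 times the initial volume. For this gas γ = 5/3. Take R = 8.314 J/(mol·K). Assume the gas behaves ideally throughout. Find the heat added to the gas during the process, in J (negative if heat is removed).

4690 J

P₁ = nRT₁/V₁ = 3.24×8.314×360/5.32 = 1820 kPa.
Polytropic n=1.41: T₂ = T₁(V₁/V₂)^(n−1) = 360×(0.171)^0.41 = 175 K; P₂ = P₁(V₁/V₂)^n = 151 kPa.
W = (P₁V₁−P₂V₂)/(n−1) = (1820×5.32−151×31.1)/0.41 = 12200 J.
ΔU = nCvΔT = 3.24×12.5×(175−360) = -7490 J.
Q = ΔU + W = 4690 J.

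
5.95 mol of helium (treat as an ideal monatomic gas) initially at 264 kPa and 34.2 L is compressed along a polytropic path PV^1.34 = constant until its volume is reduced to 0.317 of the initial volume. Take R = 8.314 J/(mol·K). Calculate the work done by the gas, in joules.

-12700 J

T₁ = P₁V₁/(nR) = 264×34.2/(5.95×8.314) = 183 K.
Polytropic n=1.34: T₂ = T₁(V₁/V₂)^(n−1) = 183×(3.15)^0.34 = 270 K; P₂ = P₁(V₁/V₂)^n = 1230 kPa.
W = (P₁V₁−P₂V₂)/(n−1) = (264×34.2−1230×10.8)/0.34 = -12700 J.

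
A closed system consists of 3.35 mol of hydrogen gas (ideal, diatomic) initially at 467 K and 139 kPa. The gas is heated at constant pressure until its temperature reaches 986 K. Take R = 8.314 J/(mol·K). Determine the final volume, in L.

198 L

V₁ = nRT₁/P₁ = 3.35×8.314×467/139 = 93.6 L.
Isobaric: P stays 139 kPa; V/T = const ⇒ T₂ = 986 K, V₂ = 198 L.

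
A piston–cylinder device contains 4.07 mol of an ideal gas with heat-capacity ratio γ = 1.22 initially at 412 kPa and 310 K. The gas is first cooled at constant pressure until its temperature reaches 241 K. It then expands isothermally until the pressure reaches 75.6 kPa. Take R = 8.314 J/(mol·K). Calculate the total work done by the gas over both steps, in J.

V₁ = nRT₁/P₁ = 4.07×8.314×310/412 = 25.5 L.
Step 1 — Isobaric: P stays 412 kPa; V/T = const ⇒ T₂ = 241 K, V₂ = 19.8 L.
W = PΔV = 412×(19.8−25.5) kPa·L = -2330 J.
ΔU = nCvΔT = 4.07×37.8×(241−310) = -10600 J.
Q = ΔU + W = nCpΔT = -12900 J.
State after step 1: P = 412 kPa, V = 19.8 L, T = 241 K.
Step 2 — Isothermal: T stays 241 K; PV = const ⇒ V₂ = 108 L, P₂ = 75.6 kPa.
ΔU = 0 (ideal gas, T constant).
W = nRT ln(V₂/V₁) = 4.07×8.314×241×ln(5.45) = 13800 J.
Q = ΔU + W = 13800 J.
Net over both steps: W = 11500 J, Q = 880 J, ΔU = -10600 J.

11500 J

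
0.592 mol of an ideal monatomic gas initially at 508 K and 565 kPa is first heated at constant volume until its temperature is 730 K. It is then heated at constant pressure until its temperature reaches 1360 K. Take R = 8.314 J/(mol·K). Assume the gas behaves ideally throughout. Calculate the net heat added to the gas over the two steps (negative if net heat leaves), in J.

V₁ = nRT₁/P₁ = 0.592×8.314×508/565 = 4.43 L.
Step 1 — Isochoric: V stays 4.43 L; P/T = const ⇒ T₂ = 730 K, P₂ = 812 kPa.
W = 0 (no volume change).
ΔU = nCvΔT = 0.592×12.5×(730−508) = 1640 J.
Q = ΔU = 1640 J.
State after step 1: P = 812 kPa, V = 4.43 L, T = 730 K.
Step 2 — Isobaric: P stays 812 kPa; V/T = const ⇒ T₂ = 1360 K, V₂ = 8.24 L.
W = PΔV = 812×(8.24−4.43) kPa·L = 3100 J.
ΔU = nCvΔT = 0.592×12.5×(1360−730) = 4650 J.
Q = ΔU + W = nCpΔT = 7750 J.
Net over both steps: W = 3100 J, Q = 9390 J, ΔU = 6290 J.

9390 J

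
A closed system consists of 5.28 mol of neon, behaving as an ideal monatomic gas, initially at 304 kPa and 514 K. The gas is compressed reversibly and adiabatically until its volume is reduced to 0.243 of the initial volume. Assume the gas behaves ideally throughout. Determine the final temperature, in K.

1320 K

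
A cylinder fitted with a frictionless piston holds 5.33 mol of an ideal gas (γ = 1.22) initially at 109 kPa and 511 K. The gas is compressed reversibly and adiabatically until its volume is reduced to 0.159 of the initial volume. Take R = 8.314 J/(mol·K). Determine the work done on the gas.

51300 J

V₁ = nRT₁/P₁ = 5.33×8.314×511/109 = 208 L.
Adiabatic: TV^(γ−1) = const ⇒ T₂ = 511×(6.29)^0.220 = 766 K; PV^γ = const ⇒ P₂ = 1030 kPa.
ΔU = nCvΔT = 5.33×37.8×(766−511) = 51300 J.
Q = 0 for an adiabatic process, so W = −ΔU = -51300 J.
Work done on the gas = −W_by = 51300 J.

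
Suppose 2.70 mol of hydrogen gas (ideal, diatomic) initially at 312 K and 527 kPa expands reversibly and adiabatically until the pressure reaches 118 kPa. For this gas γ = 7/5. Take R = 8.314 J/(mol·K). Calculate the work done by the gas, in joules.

6090 J

V₁ = nRT₁/P₁ = 2.70×8.314×312/527 = 13.3 L.
Adiabatic: T₂/T₁ = (P₂/P₁)^((γ−1)/γ) ⇒ T₂ = 312×(0.224)^0.286 = 203 K; V₂ = 38.7 L.
ΔU = nCvΔT = 2.70×20.8×(203−312) = -6090 J.
Q = 0 for an adiabatic process, so W = −ΔU = 6090 J.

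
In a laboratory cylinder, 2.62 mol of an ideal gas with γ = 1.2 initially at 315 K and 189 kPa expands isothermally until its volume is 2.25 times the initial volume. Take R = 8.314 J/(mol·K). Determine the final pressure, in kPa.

84.0 kPa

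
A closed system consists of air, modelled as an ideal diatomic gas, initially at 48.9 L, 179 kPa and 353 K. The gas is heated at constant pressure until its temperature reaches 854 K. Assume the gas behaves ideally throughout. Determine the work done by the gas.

12400 J

n = P₁V₁/(RT₁) = 179×48.9/(8.314×353) = 2.98 mol.
Isobaric: P stays 179 kPa; V/T = const ⇒ T₂ = 854 K, V₂ = 118 L.
W = PΔV = 179×(118−48.9) kPa·L = 12400 J.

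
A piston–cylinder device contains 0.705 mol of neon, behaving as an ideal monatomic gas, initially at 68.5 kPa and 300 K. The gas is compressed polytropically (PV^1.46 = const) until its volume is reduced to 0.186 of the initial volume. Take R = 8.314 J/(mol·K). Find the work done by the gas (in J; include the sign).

V₁ = nRT₁/P₁ = 0.705×8.314×300/68.5 = 25.7 L.
Polytropic n=1.46: T₂ = T₁(V₁/V₂)^(n−1) = 300×(5.38)^0.46 = 650 K; P₂ = P₁(V₁/V₂)^n = 798 kPa.
W = (P₁V₁−P₂V₂)/(n−1) = (68.5×25.7−798×4.77)/0.46 = -4460 J.

-4460 J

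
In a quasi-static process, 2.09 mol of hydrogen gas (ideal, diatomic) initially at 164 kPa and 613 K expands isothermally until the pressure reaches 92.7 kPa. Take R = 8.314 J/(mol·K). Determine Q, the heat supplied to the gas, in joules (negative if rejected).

6080 J

V₁ = nRT₁/P₁ = 2.09×8.314×613/164 = 64.9 L.
Isothermal: T stays 613 K; PV = const ⇒ V₂ = 115 L, P₂ = 92.7 kPa.
ΔU = 0 (ideal gas, T constant).
W = nRT ln(V₂/V₁) = 2.09×8.314×613×ln(1.77) = 6080 J.
Q = ΔU + W = 6080 J.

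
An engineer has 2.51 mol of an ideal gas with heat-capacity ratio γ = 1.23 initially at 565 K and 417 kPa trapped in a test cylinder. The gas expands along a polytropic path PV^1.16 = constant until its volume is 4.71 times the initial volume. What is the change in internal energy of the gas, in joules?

-11300 J

V₁ = nRT₁/P₁ = 2.51×8.314×565/417 = 28.3 L.
Polytropic n=1.16: T₂ = T₁(V₁/V₂)^(n−1) = 565×(0.212)^0.16 = 441 K; P₂ = P₁(V₁/V₂)^n = 69.1 kPa.
For an ideal gas ΔU = nCvΔT with Cv = R/(γ−1) = 36.1 J/(mol·K).
ΔU = 2.51×36.1×(441−565) = -11300 J.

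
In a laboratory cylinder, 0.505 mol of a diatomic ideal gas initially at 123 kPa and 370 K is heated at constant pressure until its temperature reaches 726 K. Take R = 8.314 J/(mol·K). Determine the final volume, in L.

24.8 L

V₁ = nRT₁/P₁ = 0.505×8.314×370/123 = 12.6 L.
Isobaric: P stays 123 kPa; V/T = const ⇒ T₂ = 726 K, V₂ = 24.8 L.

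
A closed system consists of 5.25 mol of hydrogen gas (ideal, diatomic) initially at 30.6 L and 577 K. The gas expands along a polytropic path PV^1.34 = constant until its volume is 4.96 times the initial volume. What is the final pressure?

P₁ = nRT₁/V₁ = 5.25×8.314×577/30.6 = 823 kPa.
Polytropic n=1.34: T₂ = T₁(V₁/V₂)^(n−1) = 577×(0.202)^0.34 = 335 K; P₂ = P₁(V₁/V₂)^n = 96.3 kPa.

96.3 kPa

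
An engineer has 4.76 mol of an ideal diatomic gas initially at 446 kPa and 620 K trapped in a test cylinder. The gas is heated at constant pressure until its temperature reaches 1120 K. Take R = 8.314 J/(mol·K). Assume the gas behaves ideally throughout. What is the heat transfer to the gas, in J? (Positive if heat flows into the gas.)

69300 J

V₁ = nRT₁/P₁ = 4.76×8.314×620/446 = 55.0 L.
Isobaric: P stays 446 kPa; V/T = const ⇒ T₂ = 1120 K, V₂ = 99.4 L.
W = PΔV = 446×(99.4−55.0) kPa·L = 19800 J.
ΔU = nCvΔT = 4.76×20.8×(1120−620) = 49500 J.
Q = ΔU + W = nCpΔT = 69300 J.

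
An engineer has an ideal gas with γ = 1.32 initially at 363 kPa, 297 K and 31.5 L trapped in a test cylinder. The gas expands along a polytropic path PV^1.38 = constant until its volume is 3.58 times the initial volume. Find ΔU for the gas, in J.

-13700 J

n = P₁V₁/(RT₁) = 363×31.5/(8.314×297) = 4.63 mol.
Polytropic n=1.38: T₂ = T₁(V₁/V₂)^(n−1) = 297×(0.279)^0.38 = 183 K; P₂ = P₁(V₁/V₂)^n = 62.5 kPa.
For an ideal gas ΔU = nCvΔT with Cv = R/(γ−1) = 26.0 J/(mol·K).
ΔU = 4.63×26.0×(183−297) = -13700 J.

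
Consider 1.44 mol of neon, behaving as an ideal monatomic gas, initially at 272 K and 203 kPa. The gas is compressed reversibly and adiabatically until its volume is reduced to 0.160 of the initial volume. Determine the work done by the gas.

-11700 J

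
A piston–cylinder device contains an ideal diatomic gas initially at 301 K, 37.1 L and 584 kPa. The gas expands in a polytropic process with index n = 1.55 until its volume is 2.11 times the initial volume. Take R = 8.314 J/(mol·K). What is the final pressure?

184 kPa

Polytropic n=1.55: T₂ = T₁(V₁/V₂)^(n−1) = 301×(0.474)^0.55 = 200 K; P₂ = P₁(V₁/V₂)^n = 184 kPa.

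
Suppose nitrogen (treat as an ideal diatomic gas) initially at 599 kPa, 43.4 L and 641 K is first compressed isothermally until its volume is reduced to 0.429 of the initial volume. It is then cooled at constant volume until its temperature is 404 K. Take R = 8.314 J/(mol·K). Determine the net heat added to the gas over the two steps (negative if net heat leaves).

n = P₁V₁/(RT₁) = 599×43.4/(8.314×641) = 4.88 mol.
Step 1 — Isothermal: T stays 641 K; PV = const ⇒ V₂ = 18.6 L, P₂ = 1400 kPa.
ΔU = 0 (ideal gas, T constant).
W = nRT ln(V₂/V₁) = 4.88×8.314×641×ln(0.429) = -22000 J.
Q = ΔU + W = -22000 J.
State after step 1: P = 1400 kPa, V = 18.6 L, T = 641 K.
Step 2 — Isochoric: V stays 18.6 L; P/T = const ⇒ T₂ = 404 K, P₂ = 880 kPa.
W = 0 (no volume change).
ΔU = nCvΔT = 4.88×20.8×(404−641) = -24000 J.
Q = ΔU = -24000 J.
Net over both steps: W = -22000 J, Q = -46000 J, ΔU = -24000 J.

-46000 J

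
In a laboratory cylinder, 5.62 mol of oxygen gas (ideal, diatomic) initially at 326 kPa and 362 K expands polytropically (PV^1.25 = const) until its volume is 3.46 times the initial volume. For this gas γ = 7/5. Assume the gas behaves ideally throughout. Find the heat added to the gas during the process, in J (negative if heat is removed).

V₁ = nRT₁/P₁ = 5.62×8.314×362/326 = 51.9 L.
Polytropic n=1.25: T₂ = T₁(V₁/V₂)^(n−1) = 362×(0.289)^0.25 = 265 K; P₂ = P₁(V₁/V₂)^n = 69.1 kPa.
W = (P₁V₁−P₂V₂)/(n−1) = (326×51.9−69.1×180)/0.25 = 18100 J.
ΔU = nCvΔT = 5.62×20.8×(265−362) = -11300 J.
Q = ΔU + W = 6770 J.

6770 J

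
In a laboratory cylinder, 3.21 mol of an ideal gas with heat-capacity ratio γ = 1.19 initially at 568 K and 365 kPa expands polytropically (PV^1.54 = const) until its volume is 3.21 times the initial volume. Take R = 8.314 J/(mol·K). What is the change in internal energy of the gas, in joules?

V₁ = nRT₁/P₁ = 3.21×8.314×568/365 = 41.5 L.
Polytropic n=1.54: T₂ = T₁(V₁/V₂)^(n−1) = 568×(0.312)^0.54 = 303 K; P₂ = P₁(V₁/V₂)^n = 60.6 kPa.
For an ideal gas ΔU = nCvΔT with Cv = R/(γ−1) = 43.8 J/(mol·K).
ΔU = 3.21×43.8×(303−568) = -37300 J.

-37300 J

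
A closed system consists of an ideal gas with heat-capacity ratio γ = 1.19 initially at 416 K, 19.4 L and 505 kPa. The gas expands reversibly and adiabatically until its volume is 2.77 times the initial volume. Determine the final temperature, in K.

343 K

Adiabatic: TV^(γ−1) = const ⇒ T₂ = 416×(0.361)^0.190 = 343 K; PV^γ = const ⇒ P₂ = 150 kPa.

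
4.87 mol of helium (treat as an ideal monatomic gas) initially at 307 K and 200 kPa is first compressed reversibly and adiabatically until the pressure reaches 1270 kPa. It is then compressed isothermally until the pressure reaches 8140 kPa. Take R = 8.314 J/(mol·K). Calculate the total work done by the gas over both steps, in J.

-68800 J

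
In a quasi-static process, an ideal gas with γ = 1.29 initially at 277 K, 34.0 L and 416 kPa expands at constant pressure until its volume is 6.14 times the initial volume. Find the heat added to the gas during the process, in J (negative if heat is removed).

n = P₁V₁/(RT₁) = 416×34.0/(8.314×277) = 6.14 mol.
Isobaric: P stays 416 kPa; V/T = const ⇒ T₂ = 1700 K, V₂ = 209 L.
W = PΔV = 416×(209−34.0) kPa·L = 72700 J.
ΔU = nCvΔT = 6.14×28.7×(1700−277) = 251000 J.
Q = ΔU + W = nCpΔT = 323000 J.

323000 J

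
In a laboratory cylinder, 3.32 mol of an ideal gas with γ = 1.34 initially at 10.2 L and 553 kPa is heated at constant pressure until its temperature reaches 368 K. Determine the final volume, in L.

T₁ = P₁V₁/(nR) = 553×10.2/(3.32×8.314) = 204 K.
Isobaric: P stays 553 kPa; V/T = const ⇒ T₂ = 368 K, V₂ = 18.4 L.

18.4 L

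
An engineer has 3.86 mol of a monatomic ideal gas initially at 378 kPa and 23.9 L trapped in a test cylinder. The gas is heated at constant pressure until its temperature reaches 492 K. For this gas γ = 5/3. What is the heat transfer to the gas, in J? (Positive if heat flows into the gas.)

T₁ = P₁V₁/(nR) = 378×23.9/(3.86×8.314) = 282 K.
Isobaric: P stays 378 kPa; V/T = const ⇒ T₂ = 492 K, V₂ = 41.8 L.
W = PΔV = 378×(41.8−23.9) kPa·L = 6760 J.
ΔU = nCvΔT = 3.86×12.5×(492−282) = 10100 J.
Q = ΔU + W = nCpΔT = 16900 J.

16900 J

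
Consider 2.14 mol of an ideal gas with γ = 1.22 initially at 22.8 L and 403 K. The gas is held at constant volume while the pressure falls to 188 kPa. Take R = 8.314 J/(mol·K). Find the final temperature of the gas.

P₁ = nRT₁/V₁ = 2.14×8.314×403/22.8 = 314 kPa.
Isochoric: V stays 22.8 L; P/T = const ⇒ T₂ = 241 K, P₂ = 188 kPa.

241 K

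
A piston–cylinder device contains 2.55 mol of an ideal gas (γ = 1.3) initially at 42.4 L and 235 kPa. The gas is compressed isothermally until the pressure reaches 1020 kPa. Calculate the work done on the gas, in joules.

T₁ = P₁V₁/(nR) = 235×42.4/(2.55×8.314) = 470 K.
Isothermal: T stays 470 K; PV = const ⇒ V₂ = 9.77 L, P₂ = 1020 kPa.
W = nRT ln(V₂/V₁) = 2.55×8.314×470×ln(0.230) = -14600 J.
Work done on the gas = −W_by = 14600 J.

14600 J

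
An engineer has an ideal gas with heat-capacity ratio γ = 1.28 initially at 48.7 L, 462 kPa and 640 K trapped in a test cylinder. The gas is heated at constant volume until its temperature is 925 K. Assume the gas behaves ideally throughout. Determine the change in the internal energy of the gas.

35800 J

n = P₁V₁/(RT₁) = 462×48.7/(8.314×640) = 4.23 mol.
Isochoric: V stays 48.7 L; P/T = const ⇒ T₂ = 925 K, P₂ = 668 kPa.
For an ideal gas ΔU = nCvΔT with Cv = R/(γ−1) = 29.7 J/(mol·K).
ΔU = 4.23×29.7×(925−640) = 35800 J.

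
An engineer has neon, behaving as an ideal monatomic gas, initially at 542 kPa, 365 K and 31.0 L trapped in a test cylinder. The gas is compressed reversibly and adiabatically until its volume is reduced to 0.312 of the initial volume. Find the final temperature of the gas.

793 K

Adiabatic: TV^(γ−1) = const ⇒ T₂ = 365×(3.21)^0.667 = 793 K; PV^γ = const ⇒ P₂ = 3780 kPa.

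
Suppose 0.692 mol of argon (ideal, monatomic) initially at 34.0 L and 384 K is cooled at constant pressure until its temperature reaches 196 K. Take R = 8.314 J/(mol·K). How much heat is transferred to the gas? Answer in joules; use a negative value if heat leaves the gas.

-2700 J

P₁ = nRT₁/V₁ = 0.692×8.314×384/34.0 = 65.0 kPa.
Isobaric: P stays 65.0 kPa; V/T = const ⇒ T₂ = 196 K, V₂ = 17.4 L.
W = PΔV = 65.0×(17.4−34.0) kPa·L = -1080 J.
ΔU = nCvΔT = 0.692×12.5×(196−384) = -1620 J.
Q = ΔU + W = nCpΔT = -2700 J.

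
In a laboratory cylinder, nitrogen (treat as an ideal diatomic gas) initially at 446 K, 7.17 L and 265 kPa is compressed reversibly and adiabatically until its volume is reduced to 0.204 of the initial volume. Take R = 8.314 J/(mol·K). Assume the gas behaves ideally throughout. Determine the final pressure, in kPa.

2450 kPa

Adiabatic: TV^(γ−1) = const ⇒ T₂ = 446×(4.90)^0.400 = 842 K; PV^γ = const ⇒ P₂ = 2450 kPa.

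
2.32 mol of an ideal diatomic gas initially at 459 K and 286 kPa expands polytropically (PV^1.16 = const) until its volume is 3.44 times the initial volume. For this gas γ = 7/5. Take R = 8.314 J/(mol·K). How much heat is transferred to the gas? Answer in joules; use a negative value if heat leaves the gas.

5950 J

V₁ = nRT₁/P₁ = 2.32×8.314×459/286 = 31.0 L.
Polytropic n=1.16: T₂ = T₁(V₁/V₂)^(n−1) = 459×(0.291)^0.16 = 377 K; P₂ = P₁(V₁/V₂)^n = 68.2 kPa.
W = (P₁V₁−P₂V₂)/(n−1) = (286×31.0−68.2×106)/0.16 = 9920 J.
ΔU = nCvΔT = 2.32×20.8×(377−459) = -3970 J.
Q = ΔU + W = 5950 J.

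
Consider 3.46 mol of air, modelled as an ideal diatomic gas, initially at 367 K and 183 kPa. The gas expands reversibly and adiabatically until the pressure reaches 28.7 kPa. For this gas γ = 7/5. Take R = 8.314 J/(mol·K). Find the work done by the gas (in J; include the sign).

10800 J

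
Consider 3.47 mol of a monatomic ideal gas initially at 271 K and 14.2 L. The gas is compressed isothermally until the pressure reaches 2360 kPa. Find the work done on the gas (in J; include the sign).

11400 J

P₁ = nRT₁/V₁ = 3.47×8.314×271/14.2 = 551 kPa.
Isothermal: T stays 271 K; PV = const ⇒ V₂ = 3.31 L, P₂ = 2360 kPa.
W = nRT ln(V₂/V₁) = 3.47×8.314×271×ln(0.233) = -11400 J.
Work done on the gas = −W_by = 11400 J.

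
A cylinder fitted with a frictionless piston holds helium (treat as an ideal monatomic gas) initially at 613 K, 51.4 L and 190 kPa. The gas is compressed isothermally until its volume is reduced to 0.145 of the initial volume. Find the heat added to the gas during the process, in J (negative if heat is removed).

-18900 J

n = P₁V₁/(RT₁) = 190×51.4/(8.314×613) = 1.92 mol.
Isothermal: T stays 613 K; PV = const ⇒ V₂ = 7.45 L, P₂ = 1310 kPa.
ΔU = 0 (ideal gas, T constant).
W = nRT ln(V₂/V₁) = 1.92×8.314×613×ln(0.145) = -18900 J.
Q = ΔU + W = -18900 J.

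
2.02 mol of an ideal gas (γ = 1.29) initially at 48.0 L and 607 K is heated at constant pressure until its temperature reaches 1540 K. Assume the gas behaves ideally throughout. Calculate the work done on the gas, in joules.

-15700 J

P₁ = nRT₁/V₁ = 2.02×8.314×607/48.0 = 212 kPa.
Isobaric: P stays 212 kPa; V/T = const ⇒ T₂ = 1540 K, V₂ = 122 L.
W = PΔV = 212×(122−48.0) kPa·L = 15700 J.
Work done on the gas = −W_by = -15700 J.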